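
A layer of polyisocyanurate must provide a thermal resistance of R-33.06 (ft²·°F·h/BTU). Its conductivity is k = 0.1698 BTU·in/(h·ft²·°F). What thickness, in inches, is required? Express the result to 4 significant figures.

L = R × k = 33.06 × 0.1698 = 5.6136 in

5.614 in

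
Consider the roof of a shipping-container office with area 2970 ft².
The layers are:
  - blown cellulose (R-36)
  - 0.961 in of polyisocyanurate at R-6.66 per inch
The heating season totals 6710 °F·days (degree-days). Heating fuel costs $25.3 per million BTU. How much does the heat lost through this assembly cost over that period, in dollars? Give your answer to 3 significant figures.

285 dollars

0.961 × 6.66 = 6.4
R_total = 36 + 6.4 = 42.4 ft²·°F·h/BTU
E = A × HDD × 24 / R = 2970 × 6710 × 24 / 42.4 = 11280000 BTU
Cost = 11280000/10⁶ × 25.3 = $285.4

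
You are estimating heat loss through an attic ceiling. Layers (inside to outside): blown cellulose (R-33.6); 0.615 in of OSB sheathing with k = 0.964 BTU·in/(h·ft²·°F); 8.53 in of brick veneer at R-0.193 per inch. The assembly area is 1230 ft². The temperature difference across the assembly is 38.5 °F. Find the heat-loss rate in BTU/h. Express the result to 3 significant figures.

1320 BTU/h

0.615/0.964 = 0.638
8.53 × 0.193 = 1.646
R_total = 33.6 + 0.638 + 1.646 = 35.88 ft²·°F·h/BTU
Q = A·ΔT/R = 1230 × 38.5 / 35.88 = 1320 BTU/h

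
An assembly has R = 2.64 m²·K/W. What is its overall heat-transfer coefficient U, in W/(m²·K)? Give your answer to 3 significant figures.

0.379 W/(m²·K)

U = 1/R = 1/2.64 = 0.3788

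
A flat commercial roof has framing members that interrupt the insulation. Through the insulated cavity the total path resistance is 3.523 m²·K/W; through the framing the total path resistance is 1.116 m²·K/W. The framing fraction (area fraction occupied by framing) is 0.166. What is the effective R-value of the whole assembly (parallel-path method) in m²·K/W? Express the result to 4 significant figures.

U_eff = 0.834/3.523 + 0.166/1.116 = 0.23673 + 0.14875 = 0.38548
R_eff = 1/U_eff = 2.5942 m²·K/W

2.594 m²·K/W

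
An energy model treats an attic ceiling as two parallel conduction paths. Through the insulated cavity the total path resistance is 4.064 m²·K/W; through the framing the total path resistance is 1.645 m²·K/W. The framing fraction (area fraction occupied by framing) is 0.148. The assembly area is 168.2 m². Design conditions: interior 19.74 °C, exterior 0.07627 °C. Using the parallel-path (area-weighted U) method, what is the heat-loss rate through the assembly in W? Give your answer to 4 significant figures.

991.0 W

U_eff = 0.852/4.064 + 0.148/1.645 = 0.20965 + 0.08997 = 0.29962
R_eff = 1/U_eff = 3.3376 m²·K/W
Q = 168.2 × (19.74 − 0.07627) / 3.3376 = 990.96 W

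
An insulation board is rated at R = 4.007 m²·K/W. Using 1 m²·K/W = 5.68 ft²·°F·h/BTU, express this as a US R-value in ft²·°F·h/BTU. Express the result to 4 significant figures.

R_US = 4.007 × 5.68 = 22.76

22.76 ft²·°F·h/BTU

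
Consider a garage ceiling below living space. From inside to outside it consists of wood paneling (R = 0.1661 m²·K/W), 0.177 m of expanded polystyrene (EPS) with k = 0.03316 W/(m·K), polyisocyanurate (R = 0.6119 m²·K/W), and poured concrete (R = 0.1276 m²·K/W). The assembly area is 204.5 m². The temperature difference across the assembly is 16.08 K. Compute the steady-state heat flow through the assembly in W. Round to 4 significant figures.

0.177/0.03316 = 5.3378
R_total = 0.1661 + 5.3378 + 0.6119 + 0.1276 = 6.2434 m²·K/W
Q = A·ΔT/R = 204.5 × 16.08 / 6.2434 = 526.7 W

526.7 W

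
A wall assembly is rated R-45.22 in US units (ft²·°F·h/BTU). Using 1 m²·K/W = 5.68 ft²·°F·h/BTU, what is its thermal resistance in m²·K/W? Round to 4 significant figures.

7.961 m²·K/W

R_SI = 45.22/5.68 = 7.9613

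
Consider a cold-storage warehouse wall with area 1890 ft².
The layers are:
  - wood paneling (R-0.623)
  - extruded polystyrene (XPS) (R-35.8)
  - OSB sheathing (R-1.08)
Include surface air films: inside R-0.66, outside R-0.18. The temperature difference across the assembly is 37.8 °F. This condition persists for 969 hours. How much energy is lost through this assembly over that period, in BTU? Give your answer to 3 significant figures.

R_total = 0.66 + 0.623 + 35.8 + 1.08 + 0.18 = 38.34 ft²·°F·h/BTU
Q = 1890 × 37.8 / 38.34 = 1863 BTU/h
E = 1863 × 969 = 1805000 BTU

1810000 BTU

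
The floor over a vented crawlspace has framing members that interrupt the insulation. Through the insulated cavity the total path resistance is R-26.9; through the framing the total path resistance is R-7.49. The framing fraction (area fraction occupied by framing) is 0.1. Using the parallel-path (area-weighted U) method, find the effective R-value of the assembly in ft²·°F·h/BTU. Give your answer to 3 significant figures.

U_eff = 0.9/26.9 + 0.1/7.49 = 0.03346 + 0.01335 = 0.04681
R_eff = 1/U_eff = 21.36 ft²·°F·h/BTU

21.4 ft²·°F·h/BTU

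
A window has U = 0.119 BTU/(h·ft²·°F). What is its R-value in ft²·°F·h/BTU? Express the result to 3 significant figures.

R = 1/U = 1/0.119 = 8.403

8.40 ft²·°F·h/BTU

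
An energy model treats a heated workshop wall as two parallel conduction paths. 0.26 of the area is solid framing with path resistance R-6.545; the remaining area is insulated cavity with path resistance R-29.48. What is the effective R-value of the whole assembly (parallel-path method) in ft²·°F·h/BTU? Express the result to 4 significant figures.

15.43 ft²·°F·h/BTU

U_eff = 0.74/29.48 + 0.26/6.545 = 0.025102 + 0.039725 = 0.064827
R_eff = 1/U_eff = 15.426 ft²·°F·h/BTU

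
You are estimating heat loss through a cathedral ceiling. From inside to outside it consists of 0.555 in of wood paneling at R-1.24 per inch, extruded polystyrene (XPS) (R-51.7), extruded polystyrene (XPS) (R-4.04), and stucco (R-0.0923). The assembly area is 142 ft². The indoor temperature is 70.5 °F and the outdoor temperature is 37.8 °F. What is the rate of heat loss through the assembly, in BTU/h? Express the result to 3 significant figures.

0.555 × 1.24 = 0.6882
R_total = 0.6882 + 51.7 + 4.04 + 0.0923 = 56.52 ft²·°F·h/BTU
Q = A·ΔT/R = 142 × (70.5 − 37.8) / 56.52 = 82.15 BTU/h

82.2 BTU/h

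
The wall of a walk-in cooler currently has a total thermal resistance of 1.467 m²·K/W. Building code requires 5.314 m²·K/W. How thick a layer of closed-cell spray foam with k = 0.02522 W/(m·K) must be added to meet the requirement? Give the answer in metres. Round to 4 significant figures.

0.09702 m

ΔR = 5.314 − 1.467 = 3.847 m²·K/W
L = ΔR × k = 3.847 × 0.02522 = 0.097021 m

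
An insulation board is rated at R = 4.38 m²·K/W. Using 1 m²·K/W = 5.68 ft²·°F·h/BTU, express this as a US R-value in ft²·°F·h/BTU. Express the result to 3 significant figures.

R_US = 4.38 × 5.68 = 24.88

24.9 ft²·°F·h/BTU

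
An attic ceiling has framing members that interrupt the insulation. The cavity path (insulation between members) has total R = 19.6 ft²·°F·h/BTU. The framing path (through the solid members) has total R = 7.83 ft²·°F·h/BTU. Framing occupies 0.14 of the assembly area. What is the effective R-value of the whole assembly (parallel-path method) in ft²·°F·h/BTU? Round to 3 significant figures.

16.2 ft²·°F·h/BTU

U_eff = 0.86/19.6 + 0.14/7.83 = 0.04388 + 0.01788 = 0.06176
R_eff = 1/U_eff = 16.19 ft²·°F·h/BTU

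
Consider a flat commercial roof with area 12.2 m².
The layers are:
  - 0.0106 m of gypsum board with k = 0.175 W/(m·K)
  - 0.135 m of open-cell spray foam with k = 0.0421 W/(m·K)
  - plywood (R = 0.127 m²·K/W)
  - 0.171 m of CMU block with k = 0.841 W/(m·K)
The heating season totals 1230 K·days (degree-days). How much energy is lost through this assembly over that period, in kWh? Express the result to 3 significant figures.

100 kWh

0.0106/0.175 = 0.06057
0.135/0.0421 = 3.207
0.171/0.841 = 0.2033
R_total = 0.06057 + 3.207 + 0.127 + 0.2033 = 3.598 m²·K/W
E = A × HDD × 24 / R / 1000 = 12.2 × 1230 × 24 / 3.598 / 1000 = 100.1 kWh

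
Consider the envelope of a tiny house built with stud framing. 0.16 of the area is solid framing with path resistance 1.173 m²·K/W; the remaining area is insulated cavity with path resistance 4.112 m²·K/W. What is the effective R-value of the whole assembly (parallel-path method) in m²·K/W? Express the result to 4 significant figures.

U_eff = 0.84/4.112 + 0.16/1.173 = 0.20428 + 0.1364 = 0.34068
R_eff = 1/U_eff = 2.9353 m²·K/W

2.935 m²·K/W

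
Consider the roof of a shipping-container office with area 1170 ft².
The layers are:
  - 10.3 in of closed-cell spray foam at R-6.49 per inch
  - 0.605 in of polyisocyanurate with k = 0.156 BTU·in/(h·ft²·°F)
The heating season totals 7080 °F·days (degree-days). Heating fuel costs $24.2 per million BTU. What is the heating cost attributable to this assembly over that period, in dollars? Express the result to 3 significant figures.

68.0 dollars

10.3 × 6.49 = 66.85
0.605/0.156 = 3.878
R_total = 66.85 + 3.878 = 70.73 ft²·°F·h/BTU
E = A × HDD × 24 / R = 1170 × 7080 × 24 / 70.73 = 2811000 BTU
Cost = 2811000/10⁶ × 24.2 = $68.03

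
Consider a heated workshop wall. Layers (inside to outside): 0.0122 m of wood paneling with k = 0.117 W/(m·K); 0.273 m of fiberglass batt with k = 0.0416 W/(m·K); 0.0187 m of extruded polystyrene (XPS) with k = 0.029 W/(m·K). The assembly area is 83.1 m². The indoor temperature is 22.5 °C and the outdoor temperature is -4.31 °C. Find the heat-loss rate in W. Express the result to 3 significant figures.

0.0122/0.117 = 0.1043
0.273/0.0416 = 6.563
0.0187/0.029 = 0.6448
R_total = 0.1043 + 6.563 + 0.6448 = 7.312 m²·K/W
Q = A·ΔT/R = 83.1 × (22.5 − (-4.31)) / 7.312 = 304.7 W

305 W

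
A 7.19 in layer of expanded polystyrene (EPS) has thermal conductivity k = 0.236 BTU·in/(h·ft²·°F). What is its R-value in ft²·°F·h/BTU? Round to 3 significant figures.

30.5 ft²·°F·h/BTU

R = L/k = 7.19/0.236 = 30.47 ft²·°F·h/BTU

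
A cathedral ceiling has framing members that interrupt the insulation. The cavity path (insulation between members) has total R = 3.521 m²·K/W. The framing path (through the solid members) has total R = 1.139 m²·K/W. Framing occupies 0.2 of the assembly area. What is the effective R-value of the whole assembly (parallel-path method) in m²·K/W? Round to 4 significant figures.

U_eff = 0.8/3.521 + 0.2/1.139 = 0.22721 + 0.17559 = 0.4028
R_eff = 1/U_eff = 2.4826 m²·K/W

2.483 m²·K/W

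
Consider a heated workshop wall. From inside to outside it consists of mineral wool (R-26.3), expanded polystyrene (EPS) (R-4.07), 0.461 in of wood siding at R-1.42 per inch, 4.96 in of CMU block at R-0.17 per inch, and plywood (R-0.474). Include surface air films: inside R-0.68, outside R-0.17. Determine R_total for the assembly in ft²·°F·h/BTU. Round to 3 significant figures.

0.461 × 1.42 = 0.6546
4.96 × 0.17 = 0.8432
R_total = 0.68 + 26.3 + 4.07 + 0.6546 + 0.8432 + 0.474 + 0.17 = 33.19 ft²·°F·h/BTU

33.2 ft²·°F·h/BTU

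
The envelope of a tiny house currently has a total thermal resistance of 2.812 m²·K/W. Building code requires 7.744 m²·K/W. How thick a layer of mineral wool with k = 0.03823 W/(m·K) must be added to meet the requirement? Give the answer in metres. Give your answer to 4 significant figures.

0.1886 m

ΔR = 7.744 − 2.812 = 4.932 m²·K/W
L = ΔR × k = 4.932 × 0.03823 = 0.18855 m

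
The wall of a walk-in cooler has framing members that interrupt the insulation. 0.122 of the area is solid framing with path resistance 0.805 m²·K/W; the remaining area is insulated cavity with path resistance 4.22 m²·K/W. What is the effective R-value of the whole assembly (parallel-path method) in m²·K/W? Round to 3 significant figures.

2.78 m²·K/W

U_eff = 0.878/4.22 + 0.122/0.805 = 0.2081 + 0.1516 = 0.3596
R_eff = 1/U_eff = 2.781 m²·K/W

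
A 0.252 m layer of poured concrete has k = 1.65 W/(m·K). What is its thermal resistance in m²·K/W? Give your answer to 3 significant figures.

0.153 m²·K/W

R = L/k = 0.252/1.65 = 0.1527 m²·K/W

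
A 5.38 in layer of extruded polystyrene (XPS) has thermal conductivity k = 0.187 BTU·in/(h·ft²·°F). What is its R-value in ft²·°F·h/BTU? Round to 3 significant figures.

R = L/k = 5.38/0.187 = 28.77 ft²·°F·h/BTU

28.8 ft²·°F·h/BTU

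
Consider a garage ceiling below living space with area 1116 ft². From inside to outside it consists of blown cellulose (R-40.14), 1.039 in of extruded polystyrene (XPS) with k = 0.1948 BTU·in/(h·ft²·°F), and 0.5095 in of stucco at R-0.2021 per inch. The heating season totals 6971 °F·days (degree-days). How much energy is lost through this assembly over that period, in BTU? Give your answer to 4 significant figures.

1.039/0.1948 = 5.3337
0.5095 × 0.2021 = 0.10297
R_total = 40.14 + 5.3337 + 0.10297 = 45.577 ft²·°F·h/BTU
E = A × HDD × 24 / R = 1116 × 6971 × 24 / 45.577 = 4096600 BTU

4097000 BTU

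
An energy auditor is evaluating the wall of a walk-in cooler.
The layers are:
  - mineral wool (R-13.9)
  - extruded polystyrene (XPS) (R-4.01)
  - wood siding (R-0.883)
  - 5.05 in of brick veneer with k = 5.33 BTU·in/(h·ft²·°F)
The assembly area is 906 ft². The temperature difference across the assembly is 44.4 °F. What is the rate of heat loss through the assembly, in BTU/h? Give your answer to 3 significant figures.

2040 BTU/h

5.05/5.33 = 0.9475
R_total = 13.9 + 4.01 + 0.883 + 0.9475 = 19.74 ft²·°F·h/BTU
Q = A·ΔT/R = 906 × 44.4 / 19.74 = 2038 BTU/h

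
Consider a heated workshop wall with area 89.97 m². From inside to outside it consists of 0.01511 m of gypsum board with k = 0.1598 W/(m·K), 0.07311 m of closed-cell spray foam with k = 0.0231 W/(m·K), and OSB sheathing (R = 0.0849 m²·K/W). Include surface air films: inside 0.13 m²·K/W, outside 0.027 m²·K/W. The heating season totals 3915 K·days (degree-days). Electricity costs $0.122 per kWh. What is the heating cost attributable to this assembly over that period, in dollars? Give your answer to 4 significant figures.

0.01511/0.1598 = 0.094556
0.07311/0.0231 = 3.1649
R_total = 0.13 + 0.094556 + 3.1649 + 0.0849 + 0.027 = 3.5014 m²·K/W
E = A × HDD × 24 / R / 1000 = 89.97 × 3915 × 24 / 3.5014 / 1000 = 2414.3 kWh
Cost = 2414.3 × 0.122 = $294.55

294.6 dollars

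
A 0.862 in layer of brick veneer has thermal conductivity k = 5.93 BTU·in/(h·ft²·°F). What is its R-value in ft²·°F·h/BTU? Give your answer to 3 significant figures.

0.145 ft²·°F·h/BTU

R = L/k = 0.862/5.93 = 0.1454 ft²·°F·h/BTU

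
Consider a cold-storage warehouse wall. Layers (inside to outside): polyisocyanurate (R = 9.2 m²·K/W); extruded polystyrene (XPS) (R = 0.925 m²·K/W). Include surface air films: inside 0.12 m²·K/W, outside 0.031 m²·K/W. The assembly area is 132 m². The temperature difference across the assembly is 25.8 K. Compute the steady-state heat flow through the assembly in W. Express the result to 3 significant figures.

R_total = 0.12 + 9.2 + 0.925 + 0.031 = 10.28 m²·K/W
Q = A·ΔT/R = 132 × 25.8 / 10.28 = 331.4 W

331 W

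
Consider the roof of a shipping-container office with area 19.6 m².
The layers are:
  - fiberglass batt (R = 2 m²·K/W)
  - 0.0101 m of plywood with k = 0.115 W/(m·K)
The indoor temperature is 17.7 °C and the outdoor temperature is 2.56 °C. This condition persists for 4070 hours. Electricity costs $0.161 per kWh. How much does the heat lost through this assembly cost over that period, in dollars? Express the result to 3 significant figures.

0.0101/0.115 = 0.08783
R_total = 2 + 0.08783 = 2.088 m²·K/W
Q = 19.6 × (17.7 − 2.56) / 2.088 = 142.1 W
E = 142.1 W × 4070 h / 1000 = 578.5 kWh
Cost = 578.5 × 0.161 = $93.13

93.1 dollars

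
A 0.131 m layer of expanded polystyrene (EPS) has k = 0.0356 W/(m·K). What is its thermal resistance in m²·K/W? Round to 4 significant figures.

3.680 m²·K/W

R = L/k = 0.131/0.0356 = 3.6798 m²·K/W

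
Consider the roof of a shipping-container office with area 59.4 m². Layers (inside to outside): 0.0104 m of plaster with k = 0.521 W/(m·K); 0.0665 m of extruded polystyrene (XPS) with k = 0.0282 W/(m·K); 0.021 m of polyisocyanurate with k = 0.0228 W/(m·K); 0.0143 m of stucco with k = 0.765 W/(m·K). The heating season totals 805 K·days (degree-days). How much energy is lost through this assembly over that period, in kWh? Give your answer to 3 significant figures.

346 kWh

0.0104/0.521 = 0.01996
0.0665/0.0282 = 2.358
0.021/0.0228 = 0.9211
0.0143/0.765 = 0.01869
R_total = 0.01996 + 2.358 + 0.9211 + 0.01869 = 3.318 m²·K/W
E = A × HDD × 24 / R / 1000 = 59.4 × 805 × 24 / 3.318 / 1000 = 345.9 kWh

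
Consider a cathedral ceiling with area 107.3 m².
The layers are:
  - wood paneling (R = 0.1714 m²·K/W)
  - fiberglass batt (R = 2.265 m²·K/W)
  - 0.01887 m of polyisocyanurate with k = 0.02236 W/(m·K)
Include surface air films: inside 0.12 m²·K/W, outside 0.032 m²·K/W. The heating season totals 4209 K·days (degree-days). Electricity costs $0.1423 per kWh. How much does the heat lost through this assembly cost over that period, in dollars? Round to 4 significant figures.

0.01887/0.02236 = 0.84392
R_total = 0.12 + 0.1714 + 2.265 + 0.84392 + 0.032 = 3.4323 m²·K/W
E = A × HDD × 24 / R / 1000 = 107.3 × 4209 × 24 / 3.4323 / 1000 = 3157.9 kWh
Cost = 3157.9 × 0.1423 = $449.37

449.4 dollars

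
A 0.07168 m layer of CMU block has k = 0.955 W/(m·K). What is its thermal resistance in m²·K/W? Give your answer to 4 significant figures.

0.07506 m²·K/W

R = L/k = 0.07168/0.955 = 0.075058 m²·K/W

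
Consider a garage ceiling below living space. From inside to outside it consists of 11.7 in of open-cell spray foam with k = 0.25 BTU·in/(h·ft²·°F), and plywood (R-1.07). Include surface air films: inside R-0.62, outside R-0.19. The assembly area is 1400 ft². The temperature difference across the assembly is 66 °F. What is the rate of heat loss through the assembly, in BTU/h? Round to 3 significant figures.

1900 BTU/h

11.7/0.25 = 46.8
R_total = 0.62 + 46.8 + 1.07 + 0.19 = 48.68 ft²·°F·h/BTU
Q = A·ΔT/R = 1400 × 66 / 48.68 = 1898 BTU/h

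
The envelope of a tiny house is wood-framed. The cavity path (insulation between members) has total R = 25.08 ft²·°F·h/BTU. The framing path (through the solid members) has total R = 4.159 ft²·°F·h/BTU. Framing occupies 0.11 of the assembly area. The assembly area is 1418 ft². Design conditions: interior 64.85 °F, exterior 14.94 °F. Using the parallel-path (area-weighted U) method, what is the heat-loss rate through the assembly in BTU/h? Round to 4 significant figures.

4383 BTU/h

U_eff = 0.89/25.08 + 0.11/4.159 = 0.035486 + 0.026449 = 0.061935
R_eff = 1/U_eff = 16.146 ft²·°F·h/BTU
Q = 1418 × (64.85 − 14.94) / 16.146 = 4383.3 BTU/h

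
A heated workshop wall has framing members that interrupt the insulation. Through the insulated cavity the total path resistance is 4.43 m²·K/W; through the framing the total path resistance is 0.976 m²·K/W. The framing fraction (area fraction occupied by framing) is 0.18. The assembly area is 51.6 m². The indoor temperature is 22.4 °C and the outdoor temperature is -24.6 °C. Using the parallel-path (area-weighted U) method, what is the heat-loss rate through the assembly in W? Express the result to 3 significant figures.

896 W

U_eff = 0.82/4.43 + 0.18/0.976 = 0.1851 + 0.1844 = 0.3695
R_eff = 1/U_eff = 2.706 m²·K/W
Q = 51.6 × (22.4 − (-24.6)) / 2.706 = 896.2 W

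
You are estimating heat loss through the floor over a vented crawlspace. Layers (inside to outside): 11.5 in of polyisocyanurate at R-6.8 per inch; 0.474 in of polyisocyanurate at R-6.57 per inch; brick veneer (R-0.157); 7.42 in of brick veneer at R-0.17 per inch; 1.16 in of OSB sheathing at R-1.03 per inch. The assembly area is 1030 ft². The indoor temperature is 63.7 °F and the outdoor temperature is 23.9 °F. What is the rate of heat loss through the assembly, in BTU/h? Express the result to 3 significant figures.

488 BTU/h

11.5 × 6.8 = 78.2
0.474 × 6.57 = 3.114
7.42 × 0.17 = 1.261
1.16 × 1.03 = 1.195
R_total = 78.2 + 3.114 + 0.157 + 1.261 + 1.195 = 83.93 ft²·°F·h/BTU
Q = A·ΔT/R = 1030 × (63.7 − 23.9) / 83.93 = 488.4 BTU/h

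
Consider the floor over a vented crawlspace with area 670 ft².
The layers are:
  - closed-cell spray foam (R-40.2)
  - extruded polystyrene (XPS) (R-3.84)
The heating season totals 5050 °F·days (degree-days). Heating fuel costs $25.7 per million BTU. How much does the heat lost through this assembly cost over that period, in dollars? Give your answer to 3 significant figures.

47.4 dollars

R_total = 40.2 + 3.84 = 44.04 ft²·°F·h/BTU
E = A × HDD × 24 / R = 670 × 5050 × 24 / 44.04 = 1844000 BTU
Cost = 1844000/10⁶ × 25.7 = $47.39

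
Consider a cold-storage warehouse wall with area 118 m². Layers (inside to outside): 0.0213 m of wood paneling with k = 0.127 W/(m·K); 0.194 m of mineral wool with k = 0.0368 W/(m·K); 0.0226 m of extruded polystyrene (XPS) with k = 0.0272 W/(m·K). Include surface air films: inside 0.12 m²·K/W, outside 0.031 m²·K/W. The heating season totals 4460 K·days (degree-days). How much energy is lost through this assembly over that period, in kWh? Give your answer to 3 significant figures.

0.0213/0.127 = 0.1677
0.194/0.0368 = 5.272
0.0226/0.0272 = 0.8309
R_total = 0.12 + 0.1677 + 5.272 + 0.8309 + 0.031 = 6.421 m²·K/W
E = A × HDD × 24 / R / 1000 = 118 × 4460 × 24 / 6.421 / 1000 = 1967 kWh

1970 kWh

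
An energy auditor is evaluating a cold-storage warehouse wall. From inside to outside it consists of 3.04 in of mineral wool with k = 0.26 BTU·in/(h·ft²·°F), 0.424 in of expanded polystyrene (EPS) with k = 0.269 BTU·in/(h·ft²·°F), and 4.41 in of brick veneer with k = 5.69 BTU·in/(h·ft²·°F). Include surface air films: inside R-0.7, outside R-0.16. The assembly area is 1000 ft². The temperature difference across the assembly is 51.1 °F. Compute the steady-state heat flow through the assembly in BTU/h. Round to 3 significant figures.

3430 BTU/h

3.04/0.26 = 11.69
0.424/0.269 = 1.576
4.41/5.69 = 0.775
R_total = 0.7 + 11.69 + 1.576 + 0.775 + 0.16 = 14.9 ft²·°F·h/BTU
Q = A·ΔT/R = 1000 × 51.1 / 14.9 = 3429 BTU/h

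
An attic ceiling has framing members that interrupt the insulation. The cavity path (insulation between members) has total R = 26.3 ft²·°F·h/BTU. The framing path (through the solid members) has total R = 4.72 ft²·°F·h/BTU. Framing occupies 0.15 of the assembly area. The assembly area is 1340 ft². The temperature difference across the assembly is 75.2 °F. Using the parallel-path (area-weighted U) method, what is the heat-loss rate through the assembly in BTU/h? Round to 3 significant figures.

6460 BTU/h

U_eff = 0.85/26.3 + 0.15/4.72 = 0.03232 + 0.03178 = 0.0641
R_eff = 1/U_eff = 15.6 ft²·°F·h/BTU
Q = 1340 × 75.2 / 15.6 = 6459 BTU/h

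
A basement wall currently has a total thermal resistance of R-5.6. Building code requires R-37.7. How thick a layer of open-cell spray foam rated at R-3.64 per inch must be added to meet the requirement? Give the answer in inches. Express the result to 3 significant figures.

8.82 in

ΔR = 37.7 − 5.6 = 32.1 ft²·°F·h/BTU
L = ΔR / (R/in) = 32.1/3.64 = 8.819 in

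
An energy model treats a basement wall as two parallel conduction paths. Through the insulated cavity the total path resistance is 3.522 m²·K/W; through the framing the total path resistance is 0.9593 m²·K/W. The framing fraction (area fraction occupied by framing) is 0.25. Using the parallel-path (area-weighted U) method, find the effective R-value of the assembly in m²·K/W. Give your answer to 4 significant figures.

2.112 m²·K/W

U_eff = 0.75/3.522 + 0.25/0.9593 = 0.21295 + 0.26061 = 0.47355
R_eff = 1/U_eff = 2.1117 m²·K/W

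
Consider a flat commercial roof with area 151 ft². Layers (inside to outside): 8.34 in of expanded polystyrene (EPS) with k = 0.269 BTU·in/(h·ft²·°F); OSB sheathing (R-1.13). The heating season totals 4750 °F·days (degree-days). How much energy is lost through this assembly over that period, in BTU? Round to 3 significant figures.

536000 BTU

8.34/0.269 = 31
R_total = 31 + 1.13 = 32.13 ft²·°F·h/BTU
E = A × HDD × 24 / R = 151 × 4750 × 24 / 32.13 = 535700 BTU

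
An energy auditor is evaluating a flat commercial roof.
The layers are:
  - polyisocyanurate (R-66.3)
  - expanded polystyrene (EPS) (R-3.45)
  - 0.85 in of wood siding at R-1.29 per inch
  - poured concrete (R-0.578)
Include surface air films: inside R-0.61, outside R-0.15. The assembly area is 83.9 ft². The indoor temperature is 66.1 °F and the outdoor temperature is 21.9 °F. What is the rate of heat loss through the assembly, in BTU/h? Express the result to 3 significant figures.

51.4 BTU/h

0.85 × 1.29 = 1.097
R_total = 0.61 + 66.3 + 3.45 + 1.097 + 0.578 + 0.15 = 72.18 ft²·°F·h/BTU
Q = A·ΔT/R = 83.9 × (66.1 − 21.9) / 72.18 = 51.37 BTU/h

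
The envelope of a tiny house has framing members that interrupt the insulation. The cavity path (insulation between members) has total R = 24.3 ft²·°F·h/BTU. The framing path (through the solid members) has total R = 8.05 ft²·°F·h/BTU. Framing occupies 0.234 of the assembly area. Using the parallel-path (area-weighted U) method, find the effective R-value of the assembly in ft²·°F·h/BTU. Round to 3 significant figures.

16.5 ft²·°F·h/BTU

U_eff = 0.766/24.3 + 0.234/8.05 = 0.03152 + 0.02907 = 0.06059
R_eff = 1/U_eff = 16.5 ft²·°F·h/BTU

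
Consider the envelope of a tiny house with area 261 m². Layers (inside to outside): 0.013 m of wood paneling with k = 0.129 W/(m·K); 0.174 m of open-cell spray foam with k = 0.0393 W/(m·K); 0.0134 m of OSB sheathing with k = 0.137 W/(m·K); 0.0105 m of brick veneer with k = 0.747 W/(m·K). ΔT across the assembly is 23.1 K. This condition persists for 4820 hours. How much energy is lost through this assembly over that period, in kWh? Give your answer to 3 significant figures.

0.013/0.129 = 0.1008
0.174/0.0393 = 4.427
0.0134/0.137 = 0.09781
0.0105/0.747 = 0.01406
R_total = 0.1008 + 4.427 + 0.09781 + 0.01406 = 4.64 m²·K/W
Q = 261 × 23.1 / 4.64 = 1299 W
E = 1299 W × 4820 h / 1000 = 6263 kWh

6260 kWh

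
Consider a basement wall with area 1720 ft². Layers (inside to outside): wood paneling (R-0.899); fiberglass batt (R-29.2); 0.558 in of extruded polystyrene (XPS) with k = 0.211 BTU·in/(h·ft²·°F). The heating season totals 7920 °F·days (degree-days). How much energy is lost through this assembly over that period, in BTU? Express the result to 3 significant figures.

0.558/0.211 = 2.645
R_total = 0.899 + 29.2 + 2.645 = 32.74 ft²·°F·h/BTU
E = A × HDD × 24 / R = 1720 × 7920 × 24 / 32.74 = 9985000 BTU

9980000 BTU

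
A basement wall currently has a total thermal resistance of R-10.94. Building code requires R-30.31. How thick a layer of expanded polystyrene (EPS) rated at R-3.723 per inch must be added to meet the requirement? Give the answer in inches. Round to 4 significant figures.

ΔR = 30.31 − 10.94 = 19.37 ft²·°F·h/BTU
L = ΔR / (R/in) = 19.37/3.723 = 5.2028 in

5.203 in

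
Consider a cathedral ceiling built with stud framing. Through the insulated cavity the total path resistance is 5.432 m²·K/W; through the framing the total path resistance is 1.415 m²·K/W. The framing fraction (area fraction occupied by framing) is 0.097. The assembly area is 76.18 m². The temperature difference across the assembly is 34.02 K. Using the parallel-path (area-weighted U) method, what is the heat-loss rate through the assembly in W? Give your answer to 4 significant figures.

608.5 W

U_eff = 0.903/5.432 + 0.097/1.415 = 0.16624 + 0.068551 = 0.23479
R_eff = 1/U_eff = 4.2592 m²·K/W
Q = 76.18 × 34.02 / 4.2592 = 608.49 W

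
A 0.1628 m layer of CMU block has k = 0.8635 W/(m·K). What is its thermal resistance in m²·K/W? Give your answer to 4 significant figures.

R = L/k = 0.1628/0.8635 = 0.18854 m²·K/W

0.1885 m²·K/W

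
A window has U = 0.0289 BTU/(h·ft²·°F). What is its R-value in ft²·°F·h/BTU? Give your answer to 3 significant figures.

34.6 ft²·°F·h/BTU

R = 1/U = 1/0.0289 = 34.6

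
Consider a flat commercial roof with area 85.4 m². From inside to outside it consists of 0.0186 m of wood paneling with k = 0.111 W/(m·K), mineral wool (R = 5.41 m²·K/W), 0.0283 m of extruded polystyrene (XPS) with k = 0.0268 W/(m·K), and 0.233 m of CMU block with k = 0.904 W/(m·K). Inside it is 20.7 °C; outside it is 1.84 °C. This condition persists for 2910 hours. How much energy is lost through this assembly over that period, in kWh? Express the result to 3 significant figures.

680 kWh

0.0186/0.111 = 0.1676
0.0283/0.0268 = 1.056
0.233/0.904 = 0.2577
R_total = 0.1676 + 5.41 + 1.056 + 0.2577 = 6.891 m²·K/W
Q = 85.4 × (20.7 − 1.84) / 6.891 = 233.7 W
E = 233.7 W × 2910 h / 1000 = 680.1 kWh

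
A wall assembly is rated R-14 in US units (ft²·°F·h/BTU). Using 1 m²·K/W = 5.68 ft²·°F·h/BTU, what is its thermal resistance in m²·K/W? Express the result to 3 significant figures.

2.46 m²·K/W

R_SI = 14/5.68 = 2.465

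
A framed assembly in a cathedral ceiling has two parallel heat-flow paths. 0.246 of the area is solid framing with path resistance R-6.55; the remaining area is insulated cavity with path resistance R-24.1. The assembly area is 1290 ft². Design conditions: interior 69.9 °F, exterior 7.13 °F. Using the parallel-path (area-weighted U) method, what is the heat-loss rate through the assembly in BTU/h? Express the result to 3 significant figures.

5570 BTU/h

U_eff = 0.754/24.1 + 0.246/6.55 = 0.03129 + 0.03756 = 0.06884
R_eff = 1/U_eff = 14.53 ft²·°F·h/BTU
Q = 1290 × (69.9 − 7.13) / 14.53 = 5574 BTU/h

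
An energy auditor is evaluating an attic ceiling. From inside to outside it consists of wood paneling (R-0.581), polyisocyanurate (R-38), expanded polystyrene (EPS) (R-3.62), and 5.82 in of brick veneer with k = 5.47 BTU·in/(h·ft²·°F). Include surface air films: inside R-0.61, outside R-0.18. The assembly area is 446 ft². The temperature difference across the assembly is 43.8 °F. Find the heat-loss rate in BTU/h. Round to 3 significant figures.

5.82/5.47 = 1.064
R_total = 0.61 + 0.581 + 38 + 3.62 + 1.064 + 0.18 = 44.05 ft²·°F·h/BTU
Q = A·ΔT/R = 446 × 43.8 / 44.05 = 443.4 BTU/h

443 BTU/h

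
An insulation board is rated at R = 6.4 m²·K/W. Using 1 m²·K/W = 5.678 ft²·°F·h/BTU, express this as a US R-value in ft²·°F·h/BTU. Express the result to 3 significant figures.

36.3 ft²·°F·h/BTU

R_US = 6.4 × 5.678 = 36.34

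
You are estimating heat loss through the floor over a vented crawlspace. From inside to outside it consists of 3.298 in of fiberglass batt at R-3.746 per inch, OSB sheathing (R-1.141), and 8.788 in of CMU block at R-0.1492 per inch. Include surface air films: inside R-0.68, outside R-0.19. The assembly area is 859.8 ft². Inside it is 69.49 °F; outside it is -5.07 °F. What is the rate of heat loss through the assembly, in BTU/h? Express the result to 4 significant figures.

3.298 × 3.746 = 12.354
8.788 × 0.1492 = 1.3112
R_total = 0.68 + 12.354 + 1.141 + 1.3112 + 0.19 = 15.676 ft²·°F·h/BTU
Q = A·ΔT/R = 859.8 × (69.49 − (-5.07)) / 15.676 = 4089.4 BTU/h

4089 BTU/h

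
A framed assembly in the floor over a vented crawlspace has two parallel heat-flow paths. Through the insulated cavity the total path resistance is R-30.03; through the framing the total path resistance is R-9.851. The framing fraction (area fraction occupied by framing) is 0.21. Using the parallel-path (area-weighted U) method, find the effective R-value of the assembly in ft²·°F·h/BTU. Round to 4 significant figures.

21.00 ft²·°F·h/BTU

U_eff = 0.79/30.03 + 0.21/9.851 = 0.026307 + 0.021318 = 0.047625
R_eff = 1/U_eff = 20.998 ft²·°F·h/BTU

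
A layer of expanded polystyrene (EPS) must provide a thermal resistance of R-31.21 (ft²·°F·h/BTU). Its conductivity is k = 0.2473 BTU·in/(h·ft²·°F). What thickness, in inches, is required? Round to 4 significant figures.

7.718 in

L = R × k = 31.21 × 0.2473 = 7.7182 in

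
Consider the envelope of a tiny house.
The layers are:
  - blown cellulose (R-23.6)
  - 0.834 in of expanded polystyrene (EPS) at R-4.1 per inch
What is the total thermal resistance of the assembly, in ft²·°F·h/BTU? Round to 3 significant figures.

27.0 ft²·°F·h/BTU

0.834 × 4.1 = 3.419
R_total = 23.6 + 3.419 = 27.02 ft²·°F·h/BTU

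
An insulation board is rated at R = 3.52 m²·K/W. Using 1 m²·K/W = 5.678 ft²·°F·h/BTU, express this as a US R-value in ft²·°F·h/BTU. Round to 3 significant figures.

20.0 ft²·°F·h/BTU

R_US = 3.52 × 5.678 = 19.99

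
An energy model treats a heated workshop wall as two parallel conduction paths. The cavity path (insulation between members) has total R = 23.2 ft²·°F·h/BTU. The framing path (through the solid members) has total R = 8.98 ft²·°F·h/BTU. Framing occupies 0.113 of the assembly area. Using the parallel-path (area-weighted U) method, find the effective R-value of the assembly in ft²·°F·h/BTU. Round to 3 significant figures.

19.7 ft²·°F·h/BTU

U_eff = 0.887/23.2 + 0.113/8.98 = 0.03823 + 0.01258 = 0.05082
R_eff = 1/U_eff = 19.68 ft²·°F·h/BTU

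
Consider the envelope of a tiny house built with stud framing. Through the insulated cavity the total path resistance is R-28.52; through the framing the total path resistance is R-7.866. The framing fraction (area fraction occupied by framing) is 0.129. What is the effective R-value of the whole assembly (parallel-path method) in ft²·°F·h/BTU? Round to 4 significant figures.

21.30 ft²·°F·h/BTU

U_eff = 0.871/28.52 + 0.129/7.866 = 0.03054 + 0.0164 = 0.04694
R_eff = 1/U_eff = 21.304 ft²·°F·h/BTU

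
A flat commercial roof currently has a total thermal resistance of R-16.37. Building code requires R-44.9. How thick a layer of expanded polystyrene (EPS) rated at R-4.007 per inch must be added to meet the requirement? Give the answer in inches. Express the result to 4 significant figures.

ΔR = 44.9 − 16.37 = 28.53 ft²·°F·h/BTU
L = ΔR / (R/in) = 28.53/4.007 = 7.12 in

7.120 in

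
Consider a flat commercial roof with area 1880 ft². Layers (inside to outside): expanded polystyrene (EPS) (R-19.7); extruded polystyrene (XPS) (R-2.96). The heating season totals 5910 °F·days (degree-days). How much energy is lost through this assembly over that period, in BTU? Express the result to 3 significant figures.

11800000 BTU

R_total = 19.7 + 2.96 = 22.66 ft²·°F·h/BTU
E = A × HDD × 24 / R = 1880 × 5910 × 24 / 22.66 = 11770000 BTU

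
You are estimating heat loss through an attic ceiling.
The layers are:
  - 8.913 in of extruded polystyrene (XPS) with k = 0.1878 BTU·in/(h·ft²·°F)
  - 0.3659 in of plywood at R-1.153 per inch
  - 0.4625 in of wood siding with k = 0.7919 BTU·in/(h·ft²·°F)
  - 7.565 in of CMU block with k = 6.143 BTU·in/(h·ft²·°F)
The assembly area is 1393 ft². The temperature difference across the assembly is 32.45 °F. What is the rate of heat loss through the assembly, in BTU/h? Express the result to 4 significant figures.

8.913/0.1878 = 47.46
0.3659 × 1.153 = 0.42188
0.4625/0.7919 = 0.58404
7.565/6.143 = 1.2315
R_total = 47.46 + 0.42188 + 0.58404 + 1.2315 = 49.697 ft²·°F·h/BTU
Q = A·ΔT/R = 1393 × 32.45 / 49.697 = 909.56 BTU/h

909.6 BTU/h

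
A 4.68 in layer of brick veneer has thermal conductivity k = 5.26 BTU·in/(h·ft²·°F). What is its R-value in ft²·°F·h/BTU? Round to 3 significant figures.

0.890 ft²·°F·h/BTU

R = L/k = 4.68/5.26 = 0.8897 ft²·°F·h/BTU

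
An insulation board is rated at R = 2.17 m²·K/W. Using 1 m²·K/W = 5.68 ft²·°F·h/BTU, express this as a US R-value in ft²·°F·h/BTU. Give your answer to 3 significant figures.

12.3 ft²·°F·h/BTU

R_US = 2.17 × 5.68 = 12.33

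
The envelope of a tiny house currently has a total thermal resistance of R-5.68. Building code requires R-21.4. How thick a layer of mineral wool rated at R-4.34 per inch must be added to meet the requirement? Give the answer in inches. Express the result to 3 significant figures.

ΔR = 21.4 − 5.68 = 15.72 ft²·°F·h/BTU
L = ΔR / (R/in) = 15.72/4.34 = 3.622 in

3.62 in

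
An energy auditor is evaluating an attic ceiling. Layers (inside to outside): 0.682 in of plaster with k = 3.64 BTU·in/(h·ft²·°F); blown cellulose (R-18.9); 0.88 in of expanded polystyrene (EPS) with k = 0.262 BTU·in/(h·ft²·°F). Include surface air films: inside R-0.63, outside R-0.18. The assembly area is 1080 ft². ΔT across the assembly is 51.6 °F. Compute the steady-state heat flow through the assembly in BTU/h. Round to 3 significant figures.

2400 BTU/h

0.682/3.64 = 0.1874
0.88/0.262 = 3.359
R_total = 0.63 + 0.1874 + 18.9 + 3.359 + 0.18 = 23.26 ft²·°F·h/BTU
Q = A·ΔT/R = 1080 × 51.6 / 23.26 = 2396 BTU/h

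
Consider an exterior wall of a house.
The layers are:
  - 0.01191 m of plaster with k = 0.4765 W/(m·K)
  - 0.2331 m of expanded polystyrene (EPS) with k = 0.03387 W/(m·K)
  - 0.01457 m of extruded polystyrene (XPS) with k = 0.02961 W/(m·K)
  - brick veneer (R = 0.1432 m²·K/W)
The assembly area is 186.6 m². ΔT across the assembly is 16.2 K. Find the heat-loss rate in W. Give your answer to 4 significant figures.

400.8 W

0.01191/0.4765 = 0.024995
0.2331/0.03387 = 6.8822
0.01457/0.02961 = 0.49206
R_total = 0.024995 + 6.8822 + 0.49206 + 0.1432 = 7.5425 m²·K/W
Q = A·ΔT/R = 186.6 × 16.2 / 7.5425 = 400.79 W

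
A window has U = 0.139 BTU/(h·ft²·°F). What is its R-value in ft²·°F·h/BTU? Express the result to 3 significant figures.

7.19 ft²·°F·h/BTU

R = 1/U = 1/0.139 = 7.194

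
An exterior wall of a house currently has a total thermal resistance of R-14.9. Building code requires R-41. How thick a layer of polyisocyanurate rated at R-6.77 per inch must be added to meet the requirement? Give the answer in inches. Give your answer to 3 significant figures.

ΔR = 41 − 14.9 = 26.1 ft²·°F·h/BTU
L = ΔR / (R/in) = 26.1/6.77 = 3.855 in

3.86 in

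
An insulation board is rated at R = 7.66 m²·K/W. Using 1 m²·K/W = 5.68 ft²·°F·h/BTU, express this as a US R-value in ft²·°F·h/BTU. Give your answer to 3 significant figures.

43.5 ft²·°F·h/BTU

R_US = 7.66 × 5.68 = 43.51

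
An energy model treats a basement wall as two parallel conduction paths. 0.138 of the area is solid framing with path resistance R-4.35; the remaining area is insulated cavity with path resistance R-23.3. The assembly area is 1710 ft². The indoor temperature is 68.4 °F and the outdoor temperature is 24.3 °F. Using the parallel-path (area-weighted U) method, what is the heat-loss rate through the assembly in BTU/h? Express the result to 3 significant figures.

5180 BTU/h

U_eff = 0.862/23.3 + 0.138/4.35 = 0.037 + 0.03172 = 0.06872
R_eff = 1/U_eff = 14.55 ft²·°F·h/BTU
Q = 1710 × (68.4 − 24.3) / 14.55 = 5182 BTU/h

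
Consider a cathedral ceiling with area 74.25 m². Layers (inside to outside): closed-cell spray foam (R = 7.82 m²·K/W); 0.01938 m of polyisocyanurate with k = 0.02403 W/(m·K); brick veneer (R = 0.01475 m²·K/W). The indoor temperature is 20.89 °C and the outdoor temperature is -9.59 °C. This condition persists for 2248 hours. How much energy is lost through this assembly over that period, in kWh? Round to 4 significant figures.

588.8 kWh

0.01938/0.02403 = 0.80649
R_total = 7.82 + 0.80649 + 0.01475 = 8.6412 m²·K/W
Q = 74.25 × (20.89 − (-9.59)) / 8.6412 = 261.9 W
E = 261.9 W × 2248 h / 1000 = 588.75 kWh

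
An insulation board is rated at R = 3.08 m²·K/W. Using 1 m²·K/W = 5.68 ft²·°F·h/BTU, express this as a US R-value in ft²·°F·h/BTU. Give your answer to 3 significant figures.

R_US = 3.08 × 5.68 = 17.49

17.5 ft²·°F·h/BTU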